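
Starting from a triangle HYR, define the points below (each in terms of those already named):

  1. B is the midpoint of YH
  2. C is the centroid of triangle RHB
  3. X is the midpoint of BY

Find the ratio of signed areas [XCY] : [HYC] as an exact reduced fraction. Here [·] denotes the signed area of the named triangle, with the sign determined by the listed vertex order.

[XCY]:[HYC] = -1/4

Work in coordinates with H = (0, 0), Y = (1, 0), R = (0, 1).
1. B is the midpoint of YH ⇒ B = (1/2, 0)
2. C is the centroid of triangle RHB ⇒ C = (1/6, 1/3)
3. X is the midpoint of BY ⇒ X = (3/4, 0)
2·[XCY] = -1/12, 2·[HYC] = 1/3
[XCY]:[HYC] = -1/12:1/3 = -1/4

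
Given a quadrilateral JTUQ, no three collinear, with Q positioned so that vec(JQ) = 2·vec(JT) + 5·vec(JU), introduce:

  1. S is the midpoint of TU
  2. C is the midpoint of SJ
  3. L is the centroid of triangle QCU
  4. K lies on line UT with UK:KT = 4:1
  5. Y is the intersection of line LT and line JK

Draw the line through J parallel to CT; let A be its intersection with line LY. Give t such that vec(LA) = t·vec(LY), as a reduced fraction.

t = 103/78

Choose coordinates J = (0, 0), T = (1, 0), U = (0, 1), Q = (2, 5).
1. S is the midpoint of TU ⇒ S = (1/2, 1/2)
2. C is the midpoint of SJ ⇒ C = (1/4, 1/4)
3. L is the centroid of triangle QCU ⇒ L = (3/4, 25/12)
4. K lies on line UT with UK:KT = 4:1 ⇒ K = (4/5, 1/5)
5. Y is the intersection of line LT and line JK ⇒ Y = (100/103, 25/103)
through J parallel to CT: direction (3/4, -1/4); meets LY at A = (25/24, -25/72)
A = L + t·(Y−L) with t = 103/78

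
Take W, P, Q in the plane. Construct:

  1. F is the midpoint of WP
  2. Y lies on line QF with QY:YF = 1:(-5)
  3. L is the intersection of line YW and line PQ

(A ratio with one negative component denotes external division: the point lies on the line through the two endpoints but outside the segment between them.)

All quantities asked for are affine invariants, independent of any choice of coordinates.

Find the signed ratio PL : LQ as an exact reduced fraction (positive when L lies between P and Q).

Choose coordinates W = (0, 0), P = (1, 0), Q = (0, 1).
1. F is the midpoint of WP ⇒ F = (1/2, 0)
2. Y lies on line QF with QY:YF = 1:(-5) ⇒ Y = (-1/8, 5/4)
3. L is the intersection of line YW and line PQ ⇒ L = (-1/9, 10/9)
L = P + t·(Q−P) with t = 10/9, so PL:LQ = t:(1−t) = 10/9:-1/9

PL:LQ = -10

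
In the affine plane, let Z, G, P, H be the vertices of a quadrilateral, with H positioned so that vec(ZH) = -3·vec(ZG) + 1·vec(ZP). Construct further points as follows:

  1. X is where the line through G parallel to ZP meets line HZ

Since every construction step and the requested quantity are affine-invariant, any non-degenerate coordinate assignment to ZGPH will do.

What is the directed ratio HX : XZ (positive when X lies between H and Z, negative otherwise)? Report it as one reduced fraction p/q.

HX:XZ = -4

Set Z = (0, 0), G = (1, 0), P = (0, 1), H = (-3, 1); any affine frame gives the same invariant.
1. X is where the line through G parallel to ZP meets line HZ ⇒ X = (1, -1/3)
X = H + t·(Z−H) with t = 4/3, so HX:XZ = t:(1−t) = 4/3:-1/3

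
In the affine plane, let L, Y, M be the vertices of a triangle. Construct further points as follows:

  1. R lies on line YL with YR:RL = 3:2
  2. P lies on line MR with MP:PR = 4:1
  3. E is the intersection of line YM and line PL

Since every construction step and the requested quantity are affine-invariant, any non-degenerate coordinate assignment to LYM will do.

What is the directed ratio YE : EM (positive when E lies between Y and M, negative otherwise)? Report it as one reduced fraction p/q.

YE:EM = 5/8

Choose coordinates L = (0, 0), Y = (1, 0), M = (0, 1).
1. R lies on line YL with YR:RL = 3:2 ⇒ R = (2/5, 0)
2. P lies on line MR with MP:PR = 4:1 ⇒ P = (8/25, 1/5)
3. E is the intersection of line YM and line PL ⇒ E = (8/13, 5/13)
E = Y + t·(M−Y) with t = 5/13, so YE:EM = t:(1−t) = 5/13:8/13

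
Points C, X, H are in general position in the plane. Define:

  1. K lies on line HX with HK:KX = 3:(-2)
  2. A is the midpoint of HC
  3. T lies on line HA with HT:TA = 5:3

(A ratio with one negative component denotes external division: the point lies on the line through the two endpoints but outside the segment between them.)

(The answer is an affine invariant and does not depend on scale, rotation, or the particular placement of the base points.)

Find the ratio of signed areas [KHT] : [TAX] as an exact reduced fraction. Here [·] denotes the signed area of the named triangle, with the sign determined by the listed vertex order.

[KHT]:[TAX] = 5

Choose coordinates C = (0, 0), X = (1, 0), H = (0, 1).
1. K lies on line HX with HK:KX = 3:(-2) ⇒ K = (3, -2)
2. A is the midpoint of HC ⇒ A = (0, 1/2)
3. T lies on line HA with HT:TA = 5:3 ⇒ T = (0, 11/16)
2·[KHT] = 15/16, 2·[TAX] = 3/16
[KHT]:[TAX] = 15/16:3/16 = 5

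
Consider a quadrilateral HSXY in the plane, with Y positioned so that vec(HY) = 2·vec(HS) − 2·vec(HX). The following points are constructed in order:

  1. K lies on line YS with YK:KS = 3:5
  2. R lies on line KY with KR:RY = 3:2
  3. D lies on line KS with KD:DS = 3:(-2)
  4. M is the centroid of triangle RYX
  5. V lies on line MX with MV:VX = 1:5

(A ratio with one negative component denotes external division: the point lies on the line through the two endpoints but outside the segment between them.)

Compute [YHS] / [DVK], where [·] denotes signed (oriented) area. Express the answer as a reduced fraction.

Set H = (0, 0), S = (1, 0), X = (0, 1), Y = (2, -2); any affine frame gives the same invariant.
1. K lies on line YS with YK:KS = 3:5 ⇒ K = (13/8, -5/4)
2. R lies on line KY with KR:RY = 3:2 ⇒ R = (37/20, -17/10)
3. D lies on line KS with KD:DS = 3:(-2) ⇒ D = (-1/4, 5/2)
4. M is the centroid of triangle RYX ⇒ M = (77/60, -9/10)
5. V lies on line MX with MV:VX = 1:5 ⇒ V = (77/72, -7/12)
2·[YHS] = -2, 2·[DVK] = 5/6
[YHS]:[DVK] = -2:5/6 = -12/5

[YHS]:[DVK] = -12/5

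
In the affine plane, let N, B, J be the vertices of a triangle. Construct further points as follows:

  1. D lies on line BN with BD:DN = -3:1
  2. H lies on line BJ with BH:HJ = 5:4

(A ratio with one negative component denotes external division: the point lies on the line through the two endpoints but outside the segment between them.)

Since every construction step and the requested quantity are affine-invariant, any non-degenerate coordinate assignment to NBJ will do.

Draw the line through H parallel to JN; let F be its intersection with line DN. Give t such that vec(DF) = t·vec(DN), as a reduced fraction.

t = 17/9

Assign N = (0, 0), B = (1, 0), J = (0, 1) — the answer is frame-independent, so this choice is without loss of generality.
1. D lies on line BN with BD:DN = -3:1 ⇒ D = (-1/2, 0)
2. H lies on line BJ with BH:HJ = 5:4 ⇒ H = (4/9, 5/9)
through H parallel to JN: direction (0, -1); meets DN at F = (4/9, 0)
F = D + t·(N−D) with t = 17/9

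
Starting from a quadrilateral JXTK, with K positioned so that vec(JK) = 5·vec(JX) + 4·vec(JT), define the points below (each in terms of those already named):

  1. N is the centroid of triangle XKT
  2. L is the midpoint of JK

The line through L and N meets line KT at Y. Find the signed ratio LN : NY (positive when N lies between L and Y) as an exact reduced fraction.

LN:NY = -1/16

Choose coordinates J = (0, 0), X = (1, 0), T = (0, 1), K = (5, 4).
1. N is the centroid of triangle XKT ⇒ N = (2, 5/3)
2. L is the midpoint of JK ⇒ L = (5/2, 2)
line LN meets KT at Y = (10, 7)
N = L + t·(Y−L) with t = -1/15, so LN:NY = -1/15:16/15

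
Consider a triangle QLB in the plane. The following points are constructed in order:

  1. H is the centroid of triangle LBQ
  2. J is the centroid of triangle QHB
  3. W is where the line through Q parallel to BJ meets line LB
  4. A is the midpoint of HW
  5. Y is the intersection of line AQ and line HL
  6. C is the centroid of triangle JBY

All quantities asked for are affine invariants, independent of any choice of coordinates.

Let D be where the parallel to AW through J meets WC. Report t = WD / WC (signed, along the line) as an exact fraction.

Work in coordinates with Q = (0, 0), L = (1, 0), B = (0, 1).
1. H is the centroid of triangle LBQ ⇒ H = (1/3, 1/3)
2. J is the centroid of triangle QHB ⇒ J = (1/9, 4/9)
3. W is where the line through Q parallel to BJ meets line LB ⇒ W = (-1/4, 5/4)
4. A is the midpoint of HW ⇒ A = (1/24, 19/24)
5. Y is the intersection of line AQ and line HL ⇒ Y = (1/39, 19/39)
6. C is the centroid of triangle JBY ⇒ C = (16/351, 226/351)
through J parallel to AW: direction (-7/24, 11/24); meets WC at D = (1031/4176, 965/4176)
D = W + t·(C−W) with t = 195/116

t = 195/116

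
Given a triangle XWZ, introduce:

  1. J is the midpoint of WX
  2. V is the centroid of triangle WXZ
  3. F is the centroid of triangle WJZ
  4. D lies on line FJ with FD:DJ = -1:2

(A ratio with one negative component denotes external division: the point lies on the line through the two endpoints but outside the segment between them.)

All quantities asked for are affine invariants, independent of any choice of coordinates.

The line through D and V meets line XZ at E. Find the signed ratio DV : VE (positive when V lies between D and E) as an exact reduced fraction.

Work in coordinates with X = (0, 0), W = (1, 0), Z = (0, 1).
1. J is the midpoint of WX ⇒ J = (1/2, 0)
2. V is the centroid of triangle WXZ ⇒ V = (1/3, 1/3)
3. F is the centroid of triangle WJZ ⇒ F = (1/2, 1/3)
4. D lies on line FJ with FD:DJ = -1:2 ⇒ D = (1/2, 2/3)
line DV meets XZ at E = (0, -1/3)
V = D + t·(E−D) with t = 1/3, so DV:VE = 1/3:2/3

DV:VE = 1/2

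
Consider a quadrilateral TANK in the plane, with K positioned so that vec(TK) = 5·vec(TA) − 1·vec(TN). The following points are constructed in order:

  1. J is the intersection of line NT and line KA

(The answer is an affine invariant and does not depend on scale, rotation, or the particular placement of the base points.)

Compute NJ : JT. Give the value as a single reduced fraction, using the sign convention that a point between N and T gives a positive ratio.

NJ:JT = 3

Set T = (0, 0), A = (1, 0), N = (0, 1), K = (5, -1); any affine frame gives the same invariant.
1. J is the intersection of line NT and line KA ⇒ J = (0, 1/4)
J = N + t·(T−N) with t = 3/4, so NJ:JT = t:(1−t) = 3/4:1/4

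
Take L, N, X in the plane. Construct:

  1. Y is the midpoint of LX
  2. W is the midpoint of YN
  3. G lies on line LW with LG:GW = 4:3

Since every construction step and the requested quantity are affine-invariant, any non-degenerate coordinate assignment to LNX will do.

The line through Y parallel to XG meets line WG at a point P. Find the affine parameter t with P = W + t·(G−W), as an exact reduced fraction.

Assign L = (0, 0), N = (1, 0), X = (0, 1) — the answer is frame-independent, so this choice is without loss of generality.
1. Y is the midpoint of LX ⇒ Y = (0, 1/2)
2. W is the midpoint of YN ⇒ W = (1/2, 1/4)
3. G lies on line LW with LG:GW = 4:3 ⇒ G = (2/7, 1/7)
through Y parallel to XG: direction (2/7, -6/7); meets WG at P = (1/7, 1/14)
P = W + t·(G−W) with t = 5/3

t = 5/3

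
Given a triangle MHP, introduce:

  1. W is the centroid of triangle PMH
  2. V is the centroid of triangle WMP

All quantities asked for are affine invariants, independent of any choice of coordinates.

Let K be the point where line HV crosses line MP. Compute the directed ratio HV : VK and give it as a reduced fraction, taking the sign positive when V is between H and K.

HV:VK = 8

Work in coordinates with M = (0, 0), H = (1, 0), P = (0, 1).
1. W is the centroid of triangle PMH ⇒ W = (1/3, 1/3)
2. V is the centroid of triangle WMP ⇒ V = (1/9, 4/9)
line HV meets MP at K = (0, 1/2)
V = H + t·(K−H) with t = 8/9, so HV:VK = 8/9:1/9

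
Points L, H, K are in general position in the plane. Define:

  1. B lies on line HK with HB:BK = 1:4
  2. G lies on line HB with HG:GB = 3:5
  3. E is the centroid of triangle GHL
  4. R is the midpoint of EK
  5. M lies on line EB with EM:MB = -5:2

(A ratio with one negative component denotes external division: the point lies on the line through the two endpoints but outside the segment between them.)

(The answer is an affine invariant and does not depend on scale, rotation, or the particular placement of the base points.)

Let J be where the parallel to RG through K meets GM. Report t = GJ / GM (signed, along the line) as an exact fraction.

t = 37/33

Assign L = (0, 0), H = (1, 0), K = (0, 1) — the answer is frame-independent, so this choice is without loss of generality.
1. B lies on line HK with HB:BK = 1:4 ⇒ B = (4/5, 1/5)
2. G lies on line HB with HG:GB = 3:5 ⇒ G = (37/40, 3/40)
3. E is the centroid of triangle GHL ⇒ E = (77/120, 1/40)
4. R is the midpoint of EK ⇒ R = (77/240, 41/80)
5. M lies on line EB with EM:MB = -5:2 ⇒ M = (163/180, 19/60)
through K parallel to RG: direction (29/48, -7/16); meets GM at J = (1073/1188, 137/396)
J = G + t·(M−G) with t = 37/33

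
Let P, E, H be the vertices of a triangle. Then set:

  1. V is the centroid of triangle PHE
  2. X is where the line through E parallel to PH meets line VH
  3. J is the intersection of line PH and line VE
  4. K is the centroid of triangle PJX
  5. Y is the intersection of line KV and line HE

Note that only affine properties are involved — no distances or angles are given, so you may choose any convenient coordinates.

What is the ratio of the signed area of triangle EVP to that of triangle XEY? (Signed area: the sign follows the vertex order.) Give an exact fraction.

[EVP]:[XEY] = 1/2

Assign P = (0, 0), E = (1, 0), H = (0, 1) — the answer is frame-independent, so this choice is without loss of generality.
1. V is the centroid of triangle PHE ⇒ V = (1/3, 1/3)
2. X is where the line through E parallel to PH meets line VH ⇒ X = (1, -1)
3. J is the intersection of line PH and line VE ⇒ J = (0, 1/2)
4. K is the centroid of triangle PJX ⇒ K = (1/3, -1/6)
5. Y is the intersection of line KV and line HE ⇒ Y = (1/3, 2/3)
2·[EVP] = 1/3, 2·[XEY] = 2/3
[EVP]:[XEY] = 1/3:2/3 = 1/2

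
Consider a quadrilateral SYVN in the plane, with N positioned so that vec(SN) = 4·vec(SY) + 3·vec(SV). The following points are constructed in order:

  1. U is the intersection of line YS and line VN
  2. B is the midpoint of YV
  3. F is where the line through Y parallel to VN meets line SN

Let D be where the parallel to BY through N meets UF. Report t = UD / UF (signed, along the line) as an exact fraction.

t = -6

Assign S = (0, 0), Y = (1, 0), V = (0, 1), N = (4, 3) — the answer is frame-independent, so this choice is without loss of generality.
1. U is the intersection of line YS and line VN ⇒ U = (-2, 0)
2. B is the midpoint of YV ⇒ B = (1/2, 1/2)
3. F is where the line through Y parallel to VN meets line SN ⇒ F = (-2, -3/2)
through N parallel to BY: direction (1/2, -1/2); meets UF at D = (-2, 9)
D = U + t·(F−U) with t = -6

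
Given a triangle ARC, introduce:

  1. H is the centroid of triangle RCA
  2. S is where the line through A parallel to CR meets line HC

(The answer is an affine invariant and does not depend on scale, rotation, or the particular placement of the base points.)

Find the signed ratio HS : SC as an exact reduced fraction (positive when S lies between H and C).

HS:SC = -2/3

Assign A = (0, 0), R = (1, 0), C = (0, 1) — the answer is frame-independent, so this choice is without loss of generality.
1. H is the centroid of triangle RCA ⇒ H = (1/3, 1/3)
2. S is where the line through A parallel to CR meets line HC ⇒ S = (1, -1)
S = H + t·(C−H) with t = -2, so HS:SC = t:(1−t) = -2:3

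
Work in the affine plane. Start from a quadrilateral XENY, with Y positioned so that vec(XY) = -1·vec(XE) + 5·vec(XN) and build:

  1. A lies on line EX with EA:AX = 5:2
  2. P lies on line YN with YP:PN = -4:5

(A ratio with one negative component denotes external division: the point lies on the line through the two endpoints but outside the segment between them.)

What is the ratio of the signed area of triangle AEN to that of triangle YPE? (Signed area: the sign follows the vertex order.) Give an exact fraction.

[AEN]:[YPE] = -5/84

Work in coordinates with X = (0, 0), E = (1, 0), N = (0, 1), Y = (-1, 5).
1. A lies on line EX with EA:AX = 5:2 ⇒ A = (2/7, 0)
2. P lies on line YN with YP:PN = -4:5 ⇒ P = (-5, 21)
2·[AEN] = 5/7, 2·[YPE] = -12
[AEN]:[YPE] = 5/7:-12 = -5/84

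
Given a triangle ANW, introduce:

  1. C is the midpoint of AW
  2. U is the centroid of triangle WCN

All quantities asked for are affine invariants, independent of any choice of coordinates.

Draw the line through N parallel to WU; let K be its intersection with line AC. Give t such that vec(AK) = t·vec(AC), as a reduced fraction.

Work in coordinates with A = (0, 0), N = (1, 0), W = (0, 1).
1. C is the midpoint of AW ⇒ C = (0, 1/2)
2. U is the centroid of triangle WCN ⇒ U = (1/3, 1/2)
through N parallel to WU: direction (1/3, -1/2); meets AC at K = (0, 3/2)
K = A + t·(C−A) with t = 3

t = 3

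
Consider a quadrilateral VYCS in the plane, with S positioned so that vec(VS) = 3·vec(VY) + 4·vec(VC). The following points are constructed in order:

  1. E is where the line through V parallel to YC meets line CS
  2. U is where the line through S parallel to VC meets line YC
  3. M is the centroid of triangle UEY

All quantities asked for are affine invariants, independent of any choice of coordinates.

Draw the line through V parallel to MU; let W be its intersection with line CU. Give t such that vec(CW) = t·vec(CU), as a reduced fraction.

Choose coordinates V = (0, 0), Y = (1, 0), C = (0, 1), S = (3, 4).
1. E is where the line through V parallel to YC meets line CS ⇒ E = (-1/2, 1/2)
2. U is where the line through S parallel to VC meets line YC ⇒ U = (3, -2)
3. M is the centroid of triangle UEY ⇒ M = (7/6, -1/2)
through V parallel to MU: direction (11/6, -3/2); meets CU at W = (11/2, -9/2)
W = C + t·(U−C) with t = 11/6

t = 11/6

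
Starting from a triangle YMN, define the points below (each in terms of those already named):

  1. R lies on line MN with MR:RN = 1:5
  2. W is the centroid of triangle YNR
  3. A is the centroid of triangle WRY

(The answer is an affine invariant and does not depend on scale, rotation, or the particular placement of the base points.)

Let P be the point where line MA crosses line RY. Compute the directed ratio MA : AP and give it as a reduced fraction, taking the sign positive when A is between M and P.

MA:AP = -14/5

Choose coordinates Y = (0, 0), M = (1, 0), N = (0, 1).
1. R lies on line MN with MR:RN = 1:5 ⇒ R = (5/6, 1/6)
2. W is the centroid of triangle YNR ⇒ W = (5/18, 7/18)
3. A is the centroid of triangle WRY ⇒ A = (10/27, 5/27)
line MA meets RY at P = (25/42, 5/42)
A = M + t·(P−M) with t = 14/9, so MA:AP = 14/9:-5/9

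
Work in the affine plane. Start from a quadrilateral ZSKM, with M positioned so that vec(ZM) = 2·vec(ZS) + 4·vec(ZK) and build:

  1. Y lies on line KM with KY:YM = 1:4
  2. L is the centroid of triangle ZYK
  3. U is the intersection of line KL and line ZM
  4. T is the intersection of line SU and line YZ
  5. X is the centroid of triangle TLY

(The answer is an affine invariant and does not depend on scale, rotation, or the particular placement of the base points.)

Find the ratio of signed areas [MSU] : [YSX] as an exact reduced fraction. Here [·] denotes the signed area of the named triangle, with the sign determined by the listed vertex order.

Set Z = (0, 0), S = (1, 0), K = (0, 1), M = (2, 4); any affine frame gives the same invariant.
1. Y lies on line KM with KY:YM = 1:4 ⇒ Y = (2/5, 8/5)
2. L is the centroid of triangle ZYK ⇒ L = (2/15, 13/15)
3. U is the intersection of line KL and line ZM ⇒ U = (1/3, 2/3)
4. T is the intersection of line SU and line YZ ⇒ T = (1/5, 4/5)
5. X is the centroid of triangle TLY ⇒ X = (11/45, 49/45)
2·[MSU] = -10/3, 2·[YSX] = -5/9
[MSU]:[YSX] = -10/3:-5/9 = 6

[MSU]:[YSX] = 6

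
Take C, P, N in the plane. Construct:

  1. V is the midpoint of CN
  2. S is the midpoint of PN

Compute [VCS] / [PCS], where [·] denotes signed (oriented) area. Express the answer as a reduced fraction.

[VCS]:[PCS] = -1/2

Work in coordinates with C = (0, 0), P = (1, 0), N = (0, 1).
1. V is the midpoint of CN ⇒ V = (0, 1/2)
2. S is the midpoint of PN ⇒ S = (1/2, 1/2)
2·[VCS] = 1/4, 2·[PCS] = -1/2
[VCS]:[PCS] = 1/4:-1/2 = -1/2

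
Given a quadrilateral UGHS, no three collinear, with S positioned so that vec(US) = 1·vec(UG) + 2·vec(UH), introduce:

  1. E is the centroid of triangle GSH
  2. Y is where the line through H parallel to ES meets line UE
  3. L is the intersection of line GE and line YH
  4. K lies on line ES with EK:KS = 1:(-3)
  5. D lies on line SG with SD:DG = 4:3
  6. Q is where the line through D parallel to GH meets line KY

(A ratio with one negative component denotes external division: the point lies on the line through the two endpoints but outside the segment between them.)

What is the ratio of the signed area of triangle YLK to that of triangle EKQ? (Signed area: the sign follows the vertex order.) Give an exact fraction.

Choose coordinates U = (0, 0), G = (1, 0), H = (0, 1), S = (1, 2).
1. E is the centroid of triangle GSH ⇒ E = (2/3, 1)
2. Y is where the line through H parallel to ES meets line UE ⇒ Y = (-2/3, -1)
3. L is the intersection of line GE and line YH ⇒ L = (1/3, 2)
4. K lies on line ES with EK:KS = 1:(-3) ⇒ K = (1/2, 1/2)
5. D lies on line SG with SD:DG = 4:3 ⇒ D = (1, 6/7)
6. Q is where the line through D parallel to GH meets line KY ⇒ Q = (7/8, 55/56)
2·[YLK] = -2, 2·[EKQ] = 3/28
[YLK]:[EKQ] = -2:3/28 = -56/3

[YLK]:[EKQ] = -56/3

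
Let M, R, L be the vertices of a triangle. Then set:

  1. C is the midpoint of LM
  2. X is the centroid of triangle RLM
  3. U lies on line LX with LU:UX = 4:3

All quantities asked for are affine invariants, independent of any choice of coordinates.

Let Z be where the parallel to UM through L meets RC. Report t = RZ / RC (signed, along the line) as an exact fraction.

t = 17/15

Work in coordinates with M = (0, 0), R = (1, 0), L = (0, 1).
1. C is the midpoint of LM ⇒ C = (0, 1/2)
2. X is the centroid of triangle RLM ⇒ X = (1/3, 1/3)
3. U lies on line LX with LU:UX = 4:3 ⇒ U = (4/21, 13/21)
through L parallel to UM: direction (-4/21, -13/21); meets RC at Z = (-2/15, 17/30)
Z = R + t·(C−R) with t = 17/15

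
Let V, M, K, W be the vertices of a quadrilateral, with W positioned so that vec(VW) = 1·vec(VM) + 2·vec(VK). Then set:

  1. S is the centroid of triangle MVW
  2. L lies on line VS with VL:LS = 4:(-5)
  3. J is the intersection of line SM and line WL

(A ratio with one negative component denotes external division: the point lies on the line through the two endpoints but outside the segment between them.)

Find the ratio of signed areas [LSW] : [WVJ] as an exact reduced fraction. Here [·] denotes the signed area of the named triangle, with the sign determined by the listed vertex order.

Set V = (0, 0), M = (1, 0), K = (0, 1), W = (1, 2); any affine frame gives the same invariant.
1. S is the centroid of triangle MVW ⇒ S = (2/3, 2/3)
2. L lies on line VS with VL:LS = 4:(-5) ⇒ L = (-8/3, -8/3)
3. J is the intersection of line SM and line WL ⇒ J = (7/18, 11/9)
2·[LSW] = 10/3, 2·[WVJ] = -4/9
[LSW]:[WVJ] = 10/3:-4/9 = -15/2

[LSW]:[WVJ] = -15/2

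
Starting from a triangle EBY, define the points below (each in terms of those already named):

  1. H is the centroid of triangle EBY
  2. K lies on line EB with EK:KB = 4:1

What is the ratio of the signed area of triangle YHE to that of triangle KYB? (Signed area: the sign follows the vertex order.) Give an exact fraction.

Choose coordinates E = (0, 0), B = (1, 0), Y = (0, 1).
1. H is the centroid of triangle EBY ⇒ H = (1/3, 1/3)
2. K lies on line EB with EK:KB = 4:1 ⇒ K = (4/5, 0)
2·[YHE] = -1/3, 2·[KYB] = -1/5
[YHE]:[KYB] = -1/3:-1/5 = 5/3

[YHE]:[KYB] = 5/3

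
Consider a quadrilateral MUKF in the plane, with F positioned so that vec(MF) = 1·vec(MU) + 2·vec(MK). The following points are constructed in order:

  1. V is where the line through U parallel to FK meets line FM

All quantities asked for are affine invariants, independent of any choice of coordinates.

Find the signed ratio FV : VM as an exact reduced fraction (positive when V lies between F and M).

Set M = (0, 0), U = (1, 0), K = (0, 1), F = (1, 2); any affine frame gives the same invariant.
1. V is where the line through U parallel to FK meets line FM ⇒ V = (-1, -2)
V = F + t·(M−F) with t = 2, so FV:VM = t:(1−t) = 2:-1

FV:VM = -2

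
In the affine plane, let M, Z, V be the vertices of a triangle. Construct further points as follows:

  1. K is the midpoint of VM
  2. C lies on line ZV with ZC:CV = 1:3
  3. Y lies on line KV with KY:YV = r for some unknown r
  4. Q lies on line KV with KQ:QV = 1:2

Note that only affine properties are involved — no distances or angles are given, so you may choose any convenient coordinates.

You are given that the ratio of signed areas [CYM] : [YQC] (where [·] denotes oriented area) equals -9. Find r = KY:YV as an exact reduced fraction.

r = 1/4

Choose coordinates M = (0, 0), Z = (1, 0), V = (0, 1).
1. K is the midpoint of VM ⇒ K = (0, 1/2)
2. C lies on line ZV with ZC:CV = 1:3 ⇒ C = (3/4, 1/4)
3. With KY:YV = r, write λ = r/(r+1) so Y = K + λ·(V−K); Y is affine-linear in λ
4. Q lies on line KV with KQ:QV = 1:2 ⇒ Q = (0, 2/3)
Every point depending on Y is an affine combination of Y and λ-independent points, so each such coordinate is linear in λ; the λ² term in each signed area is a multiple of (V−K)×(V−K) = 0, so 2·[CYM] and 2·[YQC] are each linear in λ. Evaluating at λ=0 and λ=1:
  2·[CYM] = 3/8·λ + 3/8,   2·[YQC] = 3/8·λ − 1/8
So [CYM]:[YQC] = (3/8·λ + 3/8) / (3/8·λ − 1/8). Setting this equal to -9:
  3/8·λ + 3/8 = -9·(3/8·λ − 1/8)  ⇒  λ = 1/5
Then r = λ/(1−λ) = (1/5)/(4/5) = 1/4. Check: with r = 1/4, Y = (0, 3/5) and [CYM]:[YQC] = -9 as required.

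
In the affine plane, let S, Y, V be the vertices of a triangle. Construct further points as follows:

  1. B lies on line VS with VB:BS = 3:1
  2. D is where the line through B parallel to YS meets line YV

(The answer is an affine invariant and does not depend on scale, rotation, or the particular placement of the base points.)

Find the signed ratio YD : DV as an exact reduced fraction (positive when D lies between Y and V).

YD:DV = 1/3

Assign S = (0, 0), Y = (1, 0), V = (0, 1) — the answer is frame-independent, so this choice is without loss of generality.
1. B lies on line VS with VB:BS = 3:1 ⇒ B = (0, 1/4)
2. D is where the line through B parallel to YS meets line YV ⇒ D = (3/4, 1/4)
D = Y + t·(V−Y) with t = 1/4, so YD:DV = t:(1−t) = 1/4:3/4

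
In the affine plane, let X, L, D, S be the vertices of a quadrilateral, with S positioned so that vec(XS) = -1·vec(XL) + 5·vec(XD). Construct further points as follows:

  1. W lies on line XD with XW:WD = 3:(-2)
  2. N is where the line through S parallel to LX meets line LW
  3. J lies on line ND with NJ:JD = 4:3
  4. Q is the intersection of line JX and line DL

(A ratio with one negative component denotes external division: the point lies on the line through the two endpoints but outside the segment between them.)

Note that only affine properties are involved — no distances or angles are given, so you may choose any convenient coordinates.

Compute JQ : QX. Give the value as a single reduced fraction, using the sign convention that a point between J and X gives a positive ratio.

Set X = (0, 0), L = (1, 0), D = (0, 1), S = (-1, 5); any affine frame gives the same invariant.
1. W lies on line XD with XW:WD = 3:(-2) ⇒ W = (0, 3)
2. N is where the line through S parallel to LX meets line LW ⇒ N = (-2/3, 5)
3. J lies on line ND with NJ:JD = 4:3 ⇒ J = (-2/7, 19/7)
4. Q is the intersection of line JX and line DL ⇒ Q = (-2/17, 19/17)
Q = J + t·(X−J) with t = 10/17, so JQ:QX = t:(1−t) = 10/17:7/17

JQ:QX = 10/7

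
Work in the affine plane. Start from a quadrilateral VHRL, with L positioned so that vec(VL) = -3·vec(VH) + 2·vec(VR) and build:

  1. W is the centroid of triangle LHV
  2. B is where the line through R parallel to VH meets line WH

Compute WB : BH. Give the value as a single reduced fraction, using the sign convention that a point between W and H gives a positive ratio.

WB:BH = -1/3

Choose coordinates V = (0, 0), H = (1, 0), R = (0, 1), L = (-3, 2).
1. W is the centroid of triangle LHV ⇒ W = (-2/3, 2/3)
2. B is where the line through R parallel to VH meets line WH ⇒ B = (-3/2, 1)
B = W + t·(H−W) with t = -1/2, so WB:BH = t:(1−t) = -1/2:3/2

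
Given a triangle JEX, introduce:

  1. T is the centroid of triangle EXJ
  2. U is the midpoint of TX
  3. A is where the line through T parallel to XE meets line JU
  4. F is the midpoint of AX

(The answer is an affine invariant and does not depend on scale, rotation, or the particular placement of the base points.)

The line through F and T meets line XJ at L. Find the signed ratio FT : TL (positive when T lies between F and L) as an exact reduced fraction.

FT:TL = -4/5

Work in coordinates with J = (0, 0), E = (1, 0), X = (0, 1).
1. T is the centroid of triangle EXJ ⇒ T = (1/3, 1/3)
2. U is the midpoint of TX ⇒ U = (1/6, 2/3)
3. A is where the line through T parallel to XE meets line JU ⇒ A = (2/15, 8/15)
4. F is the midpoint of AX ⇒ F = (1/15, 23/30)
line FT meets XJ at L = (0, 7/8)
T = F + t·(L−F) with t = -4, so FT:TL = -4:5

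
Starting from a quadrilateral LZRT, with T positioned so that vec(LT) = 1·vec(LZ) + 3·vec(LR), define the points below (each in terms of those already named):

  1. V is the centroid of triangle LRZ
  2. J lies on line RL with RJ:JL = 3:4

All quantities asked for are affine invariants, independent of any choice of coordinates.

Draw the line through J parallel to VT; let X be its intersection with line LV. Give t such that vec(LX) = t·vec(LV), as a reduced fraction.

Work in coordinates with L = (0, 0), Z = (1, 0), R = (0, 1), T = (1, 3).
1. V is the centroid of triangle LRZ ⇒ V = (1/3, 1/3)
2. J lies on line RL with RJ:JL = 3:4 ⇒ J = (0, 4/7)
through J parallel to VT: direction (2/3, 8/3); meets LV at X = (-4/21, -4/21)
X = L + t·(V−L) with t = -4/7

t = -4/7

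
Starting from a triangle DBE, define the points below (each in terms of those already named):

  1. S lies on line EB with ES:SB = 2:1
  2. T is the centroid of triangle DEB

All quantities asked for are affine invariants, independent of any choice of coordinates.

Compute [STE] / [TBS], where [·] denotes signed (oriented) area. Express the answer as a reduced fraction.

[STE]:[TBS] = -2

Set D = (0, 0), B = (1, 0), E = (0, 1); any affine frame gives the same invariant.
1. S lies on line EB with ES:SB = 2:1 ⇒ S = (2/3, 1/3)
2. T is the centroid of triangle DEB ⇒ T = (1/3, 1/3)
2·[STE] = -2/9, 2·[TBS] = 1/9
[STE]:[TBS] = -2/9:1/9 = -2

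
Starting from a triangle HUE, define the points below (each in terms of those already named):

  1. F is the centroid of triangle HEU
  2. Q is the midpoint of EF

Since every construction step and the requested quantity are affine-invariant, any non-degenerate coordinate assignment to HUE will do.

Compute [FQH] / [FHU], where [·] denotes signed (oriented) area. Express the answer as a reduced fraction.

Set H = (0, 0), U = (1, 0), E = (0, 1); any affine frame gives the same invariant.
1. F is the centroid of triangle HEU ⇒ F = (1/3, 1/3)
2. Q is the midpoint of EF ⇒ Q = (1/6, 2/3)
2·[FQH] = 1/6, 2·[FHU] = 1/3
[FQH]:[FHU] = 1/6:1/3 = 1/2

[FQH]:[FHU] = 1/2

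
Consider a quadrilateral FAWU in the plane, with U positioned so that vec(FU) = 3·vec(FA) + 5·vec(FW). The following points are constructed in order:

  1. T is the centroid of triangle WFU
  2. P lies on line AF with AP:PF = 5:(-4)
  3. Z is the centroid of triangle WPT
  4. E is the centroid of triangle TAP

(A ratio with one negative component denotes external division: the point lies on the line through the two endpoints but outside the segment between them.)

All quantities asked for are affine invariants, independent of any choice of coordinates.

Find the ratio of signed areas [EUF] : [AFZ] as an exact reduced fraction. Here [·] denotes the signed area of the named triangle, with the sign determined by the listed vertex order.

[EUF]:[AFZ] = 16/3

Set F = (0, 0), A = (1, 0), W = (0, 1), U = (3, 5); any affine frame gives the same invariant.
1. T is the centroid of triangle WFU ⇒ T = (1, 2)
2. P lies on line AF with AP:PF = 5:(-4) ⇒ P = (-4, 0)
3. Z is the centroid of triangle WPT ⇒ Z = (-1, 1)
4. E is the centroid of triangle TAP ⇒ E = (-2/3, 2/3)
2·[EUF] = -16/3, 2·[AFZ] = -1
[EUF]:[AFZ] = -16/3:-1 = 16/3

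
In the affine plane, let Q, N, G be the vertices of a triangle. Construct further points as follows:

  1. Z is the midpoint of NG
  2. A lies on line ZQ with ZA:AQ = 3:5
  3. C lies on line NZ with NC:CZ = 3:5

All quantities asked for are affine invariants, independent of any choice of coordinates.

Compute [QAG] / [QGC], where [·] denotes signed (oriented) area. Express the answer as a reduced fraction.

[QAG]:[QGC] = -5/13

Set Q = (0, 0), N = (1, 0), G = (0, 1); any affine frame gives the same invariant.
1. Z is the midpoint of NG ⇒ Z = (1/2, 1/2)
2. A lies on line ZQ with ZA:AQ = 3:5 ⇒ A = (5/16, 5/16)
3. C lies on line NZ with NC:CZ = 3:5 ⇒ C = (13/16, 3/16)
2·[QAG] = 5/16, 2·[QGC] = -13/16
[QAG]:[QGC] = 5/16:-13/16 = -5/13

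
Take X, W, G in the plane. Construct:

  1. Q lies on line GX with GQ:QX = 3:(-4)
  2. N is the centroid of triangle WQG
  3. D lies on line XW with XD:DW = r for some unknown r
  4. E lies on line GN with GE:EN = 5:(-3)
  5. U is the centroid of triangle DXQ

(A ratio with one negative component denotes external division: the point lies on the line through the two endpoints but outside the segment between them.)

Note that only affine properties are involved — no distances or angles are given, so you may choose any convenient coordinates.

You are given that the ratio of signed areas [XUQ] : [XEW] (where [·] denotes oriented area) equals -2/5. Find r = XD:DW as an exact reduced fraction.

Work in coordinates with X = (0, 0), W = (1, 0), G = (0, 1).
1. Q lies on line GX with GQ:QX = 3:(-4) ⇒ Q = (0, 4)
2. N is the centroid of triangle WQG ⇒ N = (1/3, 5/3)
3. With XD:DW = r, write λ = r/(r+1) so D = X + λ·(W−X); D is affine-linear in λ
4. E lies on line GN with GE:EN = 5:(-3) ⇒ E = (5/6, 8/3)
5. U is the centroid of triangle DXQ ⇒ U is an affine combination of earlier points and hence also affine-linear in λ
Every point depending on D is an affine combination of D and λ-independent points, so each such coordinate is linear in λ; the λ² term in each signed area is a multiple of (W−X)×(W−X) = 0, so 2·[XUQ] and 2·[XEW] are each linear in λ. Evaluating at λ=0 and λ=1:
  2·[XUQ] = 4/3·λ,   2·[XEW] = -8/3
So [XUQ]:[XEW] = (4/3·λ) / (-8/3). Setting this equal to -2/5:
  4/3·λ = -2/5·(-8/3)  ⇒  λ = 4/5
Then r = λ/(1−λ) = (4/5)/(1/5) = 4. Check: with r = 4, D = (4/5, 0) and [XUQ]:[XEW] = -2/5 as required.

r = 4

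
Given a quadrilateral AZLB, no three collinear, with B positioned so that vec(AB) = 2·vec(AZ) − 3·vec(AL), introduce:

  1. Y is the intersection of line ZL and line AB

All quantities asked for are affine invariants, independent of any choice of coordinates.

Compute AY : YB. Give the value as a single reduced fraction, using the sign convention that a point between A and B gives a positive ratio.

Work in coordinates with A = (0, 0), Z = (1, 0), L = (0, 1), B = (2, -3).
1. Y is the intersection of line ZL and line AB ⇒ Y = (-2, 3)
Y = A + t·(B−A) with t = -1, so AY:YB = t:(1−t) = -1:2

AY:YB = -1/2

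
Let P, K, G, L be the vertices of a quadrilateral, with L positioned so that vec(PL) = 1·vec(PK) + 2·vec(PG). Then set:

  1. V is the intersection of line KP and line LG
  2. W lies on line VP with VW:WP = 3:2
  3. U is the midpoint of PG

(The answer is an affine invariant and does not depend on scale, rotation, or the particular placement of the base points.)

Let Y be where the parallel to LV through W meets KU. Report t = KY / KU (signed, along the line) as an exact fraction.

Work in coordinates with P = (0, 0), K = (1, 0), G = (0, 1), L = (1, 2).
1. V is the intersection of line KP and line LG ⇒ V = (-1, 0)
2. W lies on line VP with VW:WP = 3:2 ⇒ W = (-2/5, 0)
3. U is the midpoint of PG ⇒ U = (0, 1/2)
through W parallel to LV: direction (-2, -2); meets KU at Y = (1/15, 7/15)
Y = K + t·(U−K) with t = 14/15

t = 14/15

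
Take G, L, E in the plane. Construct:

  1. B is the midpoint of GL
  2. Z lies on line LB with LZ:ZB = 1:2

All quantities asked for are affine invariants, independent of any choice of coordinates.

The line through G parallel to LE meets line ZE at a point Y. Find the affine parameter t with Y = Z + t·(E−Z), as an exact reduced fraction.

t = -5

Assign G = (0, 0), L = (1, 0), E = (0, 1) — the answer is frame-independent, so this choice is without loss of generality.
1. B is the midpoint of GL ⇒ B = (1/2, 0)
2. Z lies on line LB with LZ:ZB = 1:2 ⇒ Z = (5/6, 0)
through G parallel to LE: direction (-1, 1); meets ZE at Y = (5, -5)
Y = Z + t·(E−Z) with t = -5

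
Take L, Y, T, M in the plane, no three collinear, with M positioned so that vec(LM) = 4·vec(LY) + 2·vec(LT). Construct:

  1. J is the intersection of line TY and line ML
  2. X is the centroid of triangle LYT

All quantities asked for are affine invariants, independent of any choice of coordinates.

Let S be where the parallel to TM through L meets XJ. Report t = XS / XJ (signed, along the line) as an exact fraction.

Work in coordinates with L = (0, 0), Y = (1, 0), T = (0, 1), M = (4, 2).
1. J is the intersection of line TY and line ML ⇒ J = (2/3, 1/3)
2. X is the centroid of triangle LYT ⇒ X = (1/3, 1/3)
through L parallel to TM: direction (4, 1); meets XJ at S = (4/3, 1/3)
S = X + t·(J−X) with t = 3

t = 3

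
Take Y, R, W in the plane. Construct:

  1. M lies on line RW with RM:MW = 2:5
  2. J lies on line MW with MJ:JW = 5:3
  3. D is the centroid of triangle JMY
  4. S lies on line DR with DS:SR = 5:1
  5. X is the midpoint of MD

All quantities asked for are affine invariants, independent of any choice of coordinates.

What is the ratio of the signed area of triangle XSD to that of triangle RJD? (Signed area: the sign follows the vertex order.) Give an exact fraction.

Set Y = (0, 0), R = (1, 0), W = (0, 1); any affine frame gives the same invariant.
1. M lies on line RW with RM:MW = 2:5 ⇒ M = (5/7, 2/7)
2. J lies on line MW with MJ:JW = 5:3 ⇒ J = (15/56, 41/56)
3. D is the centroid of triangle JMY ⇒ D = (55/168, 19/56)
4. S lies on line DR with DS:SR = 5:1 ⇒ S = (895/1008, 19/336)
5. X is the midpoint of MD ⇒ X = (25/48, 5/16)
2·[XSD] = -5/126, 2·[RJD] = 41/168
[XSD]:[RJD] = -5/126:41/168 = -20/123

[XSD]:[RJD] = -20/123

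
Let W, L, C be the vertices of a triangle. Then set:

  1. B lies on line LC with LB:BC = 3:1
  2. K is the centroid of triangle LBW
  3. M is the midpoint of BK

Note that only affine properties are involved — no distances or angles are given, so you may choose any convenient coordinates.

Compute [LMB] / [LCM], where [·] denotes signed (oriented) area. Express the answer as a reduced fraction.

Assign W = (0, 0), L = (1, 0), C = (0, 1) — the answer is frame-independent, so this choice is without loss of generality.
1. B lies on line LC with LB:BC = 3:1 ⇒ B = (1/4, 3/4)
2. K is the centroid of triangle LBW ⇒ K = (5/12, 1/4)
3. M is the midpoint of BK ⇒ M = (1/3, 1/2)
2·[LMB] = -1/8, 2·[LCM] = 1/6
[LMB]:[LCM] = -1/8:1/6 = -3/4

[LMB]:[LCM] = -3/4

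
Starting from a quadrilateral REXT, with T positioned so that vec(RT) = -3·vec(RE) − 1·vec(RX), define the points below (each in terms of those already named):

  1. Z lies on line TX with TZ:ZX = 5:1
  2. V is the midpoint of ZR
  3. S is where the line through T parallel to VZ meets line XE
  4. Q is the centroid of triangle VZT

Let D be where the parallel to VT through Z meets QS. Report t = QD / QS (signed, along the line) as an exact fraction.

t = 2/179

Work in coordinates with R = (0, 0), E = (1, 0), X = (0, 1), T = (-3, -1).
1. Z lies on line TX with TZ:ZX = 5:1 ⇒ Z = (-1/2, 2/3)
2. V is the midpoint of ZR ⇒ V = (-1/4, 1/3)
3. S is where the line through T parallel to VZ meets line XE ⇒ S = (-18, 19)
4. Q is the centroid of triangle VZT ⇒ Q = (-5/4, 0)
through Z parallel to VT: direction (-11/4, -4/3); meets QS at D = (-1029/716, 38/179)
D = Q + t·(S−Q) with t = 2/179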